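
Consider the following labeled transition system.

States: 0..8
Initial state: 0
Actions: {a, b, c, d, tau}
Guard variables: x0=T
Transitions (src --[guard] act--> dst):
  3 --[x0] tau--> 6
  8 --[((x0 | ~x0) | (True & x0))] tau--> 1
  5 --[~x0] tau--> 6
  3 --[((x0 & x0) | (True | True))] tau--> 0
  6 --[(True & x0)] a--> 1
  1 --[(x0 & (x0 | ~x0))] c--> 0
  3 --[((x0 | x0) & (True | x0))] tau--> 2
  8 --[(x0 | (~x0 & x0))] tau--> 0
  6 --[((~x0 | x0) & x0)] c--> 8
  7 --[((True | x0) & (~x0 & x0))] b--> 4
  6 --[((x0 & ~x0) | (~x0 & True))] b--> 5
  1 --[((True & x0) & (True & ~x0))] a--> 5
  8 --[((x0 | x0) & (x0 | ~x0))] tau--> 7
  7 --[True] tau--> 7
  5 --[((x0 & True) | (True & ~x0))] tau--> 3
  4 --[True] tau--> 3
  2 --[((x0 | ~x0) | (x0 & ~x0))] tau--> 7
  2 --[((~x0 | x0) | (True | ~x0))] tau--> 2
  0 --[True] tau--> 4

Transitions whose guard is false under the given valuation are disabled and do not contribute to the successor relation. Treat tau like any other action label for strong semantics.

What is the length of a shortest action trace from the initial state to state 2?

BFS to 2:
  Layer 0: {0}
  Layer 1: {4}
  Layer 2: {3}
  Layer 3: {2,6}
first hit 2 at d=3 via tau·tau·tau

Answer: 3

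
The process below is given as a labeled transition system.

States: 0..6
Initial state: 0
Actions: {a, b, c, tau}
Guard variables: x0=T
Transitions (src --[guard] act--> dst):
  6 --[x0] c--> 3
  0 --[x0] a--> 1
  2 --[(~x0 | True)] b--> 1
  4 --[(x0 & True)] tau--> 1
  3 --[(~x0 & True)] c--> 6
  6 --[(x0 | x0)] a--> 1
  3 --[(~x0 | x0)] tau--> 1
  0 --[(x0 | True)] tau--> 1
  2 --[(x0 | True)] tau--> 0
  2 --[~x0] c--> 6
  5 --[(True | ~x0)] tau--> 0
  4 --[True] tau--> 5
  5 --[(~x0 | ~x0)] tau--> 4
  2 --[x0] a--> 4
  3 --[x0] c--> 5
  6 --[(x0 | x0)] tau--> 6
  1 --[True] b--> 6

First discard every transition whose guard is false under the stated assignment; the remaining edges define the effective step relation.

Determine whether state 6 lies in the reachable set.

Answer: REACHABLE

Trace:
Guard filter leaves 14 enabled edge(s).
L0 = {0}
L1 = {1}  cumulative {0,1}
L2 = {6}  cumulative {0,1,6}
L3 = {3}  cumulative {0,1,3,6}
L4 = {5}  cumulative {0,1,3,5,6}
Reachable = {0,1,3,5,6}
trace reaching 6: a·b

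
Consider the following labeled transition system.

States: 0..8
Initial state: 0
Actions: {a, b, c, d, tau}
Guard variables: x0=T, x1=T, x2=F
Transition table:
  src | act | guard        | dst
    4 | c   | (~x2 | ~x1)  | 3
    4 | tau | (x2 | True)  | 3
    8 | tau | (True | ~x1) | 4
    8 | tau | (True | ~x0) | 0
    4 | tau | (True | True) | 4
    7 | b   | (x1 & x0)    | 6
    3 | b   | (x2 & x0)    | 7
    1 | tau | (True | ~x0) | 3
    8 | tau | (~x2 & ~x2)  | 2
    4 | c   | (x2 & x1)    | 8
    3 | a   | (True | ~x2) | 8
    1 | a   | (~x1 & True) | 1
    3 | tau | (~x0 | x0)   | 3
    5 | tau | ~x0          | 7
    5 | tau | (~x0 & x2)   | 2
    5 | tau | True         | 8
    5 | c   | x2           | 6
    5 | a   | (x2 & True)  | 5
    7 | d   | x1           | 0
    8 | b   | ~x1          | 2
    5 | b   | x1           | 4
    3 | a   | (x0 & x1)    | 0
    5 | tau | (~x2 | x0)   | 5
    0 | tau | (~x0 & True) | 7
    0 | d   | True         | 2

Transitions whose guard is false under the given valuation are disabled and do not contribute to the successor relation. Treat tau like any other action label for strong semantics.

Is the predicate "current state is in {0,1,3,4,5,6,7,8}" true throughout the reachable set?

Answer: INVARIANT VIOLATED at state 2

Working:
Allowed set {0,1,3,4,5,6,7,8}
Reach set: {0,2}
  0: ✓
  2: ✗ unsafe
witness against invariant: d → 2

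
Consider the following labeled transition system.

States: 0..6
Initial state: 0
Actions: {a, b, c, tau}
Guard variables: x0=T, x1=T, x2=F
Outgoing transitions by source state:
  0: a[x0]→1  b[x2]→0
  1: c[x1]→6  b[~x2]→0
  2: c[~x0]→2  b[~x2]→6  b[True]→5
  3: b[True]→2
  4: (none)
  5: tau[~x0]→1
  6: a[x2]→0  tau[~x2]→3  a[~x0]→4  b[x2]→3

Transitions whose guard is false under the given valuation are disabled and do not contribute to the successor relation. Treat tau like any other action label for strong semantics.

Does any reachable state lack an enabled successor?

Reachable = {0,1,2,3,5,6}
  0: a→1  [deg 1]
  1: b→0  c→6  [deg 2]
  2: b→5  b→6  [deg 2]
  3: b→2  [deg 1]
  5: ∅  [no exit]
  6: tau→3  [deg 1]
Path to 5: a·c·tau·b·b

Answer: DEADLOCK at state 5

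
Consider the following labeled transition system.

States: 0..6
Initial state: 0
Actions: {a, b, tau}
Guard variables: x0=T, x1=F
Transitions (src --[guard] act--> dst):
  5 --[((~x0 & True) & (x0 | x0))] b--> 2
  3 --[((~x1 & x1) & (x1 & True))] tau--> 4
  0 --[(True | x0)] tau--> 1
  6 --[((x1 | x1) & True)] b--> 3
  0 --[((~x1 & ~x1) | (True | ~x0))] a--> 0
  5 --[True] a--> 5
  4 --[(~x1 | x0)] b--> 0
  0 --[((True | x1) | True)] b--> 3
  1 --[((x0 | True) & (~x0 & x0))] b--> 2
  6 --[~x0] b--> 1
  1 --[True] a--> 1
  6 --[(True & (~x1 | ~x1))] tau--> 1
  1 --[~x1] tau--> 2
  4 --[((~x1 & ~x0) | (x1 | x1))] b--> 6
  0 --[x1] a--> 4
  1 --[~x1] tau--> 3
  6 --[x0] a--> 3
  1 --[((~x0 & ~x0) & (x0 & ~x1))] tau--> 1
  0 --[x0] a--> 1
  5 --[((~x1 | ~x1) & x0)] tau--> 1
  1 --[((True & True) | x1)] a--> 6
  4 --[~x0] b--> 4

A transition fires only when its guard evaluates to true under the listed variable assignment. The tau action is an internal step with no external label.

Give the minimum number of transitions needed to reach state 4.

Answer: UNREACHABLE

Working:
Layered search for 4:
  L0 = {0}
  L1 = {1,3}
  L2 = {2,6}
4 never appears.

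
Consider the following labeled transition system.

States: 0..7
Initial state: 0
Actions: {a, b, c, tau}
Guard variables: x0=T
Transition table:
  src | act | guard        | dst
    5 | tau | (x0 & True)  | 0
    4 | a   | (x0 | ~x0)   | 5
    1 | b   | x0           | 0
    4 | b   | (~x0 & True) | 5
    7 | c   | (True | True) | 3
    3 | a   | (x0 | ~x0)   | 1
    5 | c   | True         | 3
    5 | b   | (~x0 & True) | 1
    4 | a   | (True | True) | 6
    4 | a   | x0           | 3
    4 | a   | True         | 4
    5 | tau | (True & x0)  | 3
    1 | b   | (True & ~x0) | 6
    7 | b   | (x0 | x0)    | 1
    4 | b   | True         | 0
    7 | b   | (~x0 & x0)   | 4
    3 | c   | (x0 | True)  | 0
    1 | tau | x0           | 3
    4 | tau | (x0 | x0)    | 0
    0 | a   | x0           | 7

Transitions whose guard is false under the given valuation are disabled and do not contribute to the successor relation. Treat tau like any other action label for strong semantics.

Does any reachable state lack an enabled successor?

R = {0,1,3,7}
  0: a→7  [1 exit(s)]
  1: b→0  tau→3  [2 exit(s)]
  3: a→1  c→0  [2 exit(s)]
  7: b→1  c→3  [2 exit(s)]

Answer: DEADLOCK-FREE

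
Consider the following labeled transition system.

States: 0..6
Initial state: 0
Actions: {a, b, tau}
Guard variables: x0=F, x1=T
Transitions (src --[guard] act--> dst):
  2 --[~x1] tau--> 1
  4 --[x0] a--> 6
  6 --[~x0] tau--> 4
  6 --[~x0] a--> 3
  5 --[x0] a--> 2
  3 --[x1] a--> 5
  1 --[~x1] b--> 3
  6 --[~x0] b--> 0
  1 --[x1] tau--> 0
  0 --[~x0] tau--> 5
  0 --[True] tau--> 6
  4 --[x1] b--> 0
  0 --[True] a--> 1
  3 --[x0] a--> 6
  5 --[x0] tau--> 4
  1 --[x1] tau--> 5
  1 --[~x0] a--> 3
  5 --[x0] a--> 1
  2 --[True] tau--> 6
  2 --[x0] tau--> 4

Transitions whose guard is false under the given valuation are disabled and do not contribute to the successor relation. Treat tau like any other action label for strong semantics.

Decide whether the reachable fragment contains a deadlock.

Reach set: {0,1,3,4,5,6}
  0: a→1  tau→5  tau→6  [3 exit(s)]
  1: a→3  tau→0  tau→5  [3 exit(s)]
  3: a→5  [1 exit(s)]
  4: b→0  [1 exit(s)]
  5: ∅  [no exit]
  6: a→3  b→0  tau→4  [3 exit(s)]
Path to 5: tau

Answer: DEADLOCK at state 5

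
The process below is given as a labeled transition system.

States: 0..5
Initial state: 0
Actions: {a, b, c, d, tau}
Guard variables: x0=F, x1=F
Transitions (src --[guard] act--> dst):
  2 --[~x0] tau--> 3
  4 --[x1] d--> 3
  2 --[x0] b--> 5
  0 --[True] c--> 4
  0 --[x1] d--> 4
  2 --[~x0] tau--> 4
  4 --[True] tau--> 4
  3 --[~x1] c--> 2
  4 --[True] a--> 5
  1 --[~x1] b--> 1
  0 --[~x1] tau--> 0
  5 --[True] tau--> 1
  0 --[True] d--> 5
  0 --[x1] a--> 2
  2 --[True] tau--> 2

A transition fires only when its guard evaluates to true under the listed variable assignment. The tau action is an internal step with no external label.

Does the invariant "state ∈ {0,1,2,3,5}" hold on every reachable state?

Answer: INVARIANT VIOLATED at state 4

Trace:
Safe = {0,1,2,3,5}
Reachable = {0,1,4,5}
  0: ok
  1: ok
  4: ✗ unsafe
  5: ok
witness against invariant: c → 4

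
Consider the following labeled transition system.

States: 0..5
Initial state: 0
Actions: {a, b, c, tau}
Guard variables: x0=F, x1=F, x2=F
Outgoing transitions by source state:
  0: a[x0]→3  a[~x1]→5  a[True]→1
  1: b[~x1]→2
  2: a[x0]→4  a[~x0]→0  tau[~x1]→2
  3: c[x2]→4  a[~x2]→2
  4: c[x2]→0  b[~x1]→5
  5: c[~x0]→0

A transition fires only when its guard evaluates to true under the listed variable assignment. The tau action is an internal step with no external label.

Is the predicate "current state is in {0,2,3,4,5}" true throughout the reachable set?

Allowed set {0,2,3,4,5}
Reachable = {0,1,2,5}
  0: safe
  1: outside
  2: safe
  5: safe
reach 1 via a — violates

Answer: INVARIANT VIOLATED at state 1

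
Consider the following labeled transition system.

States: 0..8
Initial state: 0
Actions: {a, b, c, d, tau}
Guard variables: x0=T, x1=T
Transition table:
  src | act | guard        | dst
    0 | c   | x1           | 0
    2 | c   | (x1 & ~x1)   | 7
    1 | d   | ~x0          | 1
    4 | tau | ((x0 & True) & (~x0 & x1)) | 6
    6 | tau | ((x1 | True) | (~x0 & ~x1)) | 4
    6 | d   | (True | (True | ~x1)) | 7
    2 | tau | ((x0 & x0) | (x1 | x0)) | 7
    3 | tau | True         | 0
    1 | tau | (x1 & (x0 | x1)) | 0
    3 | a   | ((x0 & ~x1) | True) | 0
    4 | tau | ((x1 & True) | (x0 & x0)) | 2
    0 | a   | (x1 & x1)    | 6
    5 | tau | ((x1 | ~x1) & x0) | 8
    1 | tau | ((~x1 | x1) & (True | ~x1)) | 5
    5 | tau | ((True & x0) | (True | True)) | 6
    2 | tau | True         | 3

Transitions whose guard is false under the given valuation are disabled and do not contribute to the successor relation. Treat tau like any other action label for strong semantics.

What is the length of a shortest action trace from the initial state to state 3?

BFS to 3:
  Layer 0: {0}
  Layer 1: {6}
  Layer 2: {4,7}
  Layer 3: {2}
  Layer 4: {3}
3 enters at depth 4; path a·tau·tau·tau

Answer: 4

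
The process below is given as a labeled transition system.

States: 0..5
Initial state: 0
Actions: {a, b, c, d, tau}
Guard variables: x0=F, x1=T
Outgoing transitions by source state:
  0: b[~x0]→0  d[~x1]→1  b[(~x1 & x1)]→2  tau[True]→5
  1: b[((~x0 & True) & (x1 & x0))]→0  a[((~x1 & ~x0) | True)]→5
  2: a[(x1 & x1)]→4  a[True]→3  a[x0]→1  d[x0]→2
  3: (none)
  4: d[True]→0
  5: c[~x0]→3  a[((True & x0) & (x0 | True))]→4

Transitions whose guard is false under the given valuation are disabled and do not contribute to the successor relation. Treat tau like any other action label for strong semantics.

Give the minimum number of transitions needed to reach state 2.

BFS to 2:
  Layer 0: {0}
  Layer 1: {5}
  Layer 2: {3}
2 never appears.

Answer: UNREACHABLE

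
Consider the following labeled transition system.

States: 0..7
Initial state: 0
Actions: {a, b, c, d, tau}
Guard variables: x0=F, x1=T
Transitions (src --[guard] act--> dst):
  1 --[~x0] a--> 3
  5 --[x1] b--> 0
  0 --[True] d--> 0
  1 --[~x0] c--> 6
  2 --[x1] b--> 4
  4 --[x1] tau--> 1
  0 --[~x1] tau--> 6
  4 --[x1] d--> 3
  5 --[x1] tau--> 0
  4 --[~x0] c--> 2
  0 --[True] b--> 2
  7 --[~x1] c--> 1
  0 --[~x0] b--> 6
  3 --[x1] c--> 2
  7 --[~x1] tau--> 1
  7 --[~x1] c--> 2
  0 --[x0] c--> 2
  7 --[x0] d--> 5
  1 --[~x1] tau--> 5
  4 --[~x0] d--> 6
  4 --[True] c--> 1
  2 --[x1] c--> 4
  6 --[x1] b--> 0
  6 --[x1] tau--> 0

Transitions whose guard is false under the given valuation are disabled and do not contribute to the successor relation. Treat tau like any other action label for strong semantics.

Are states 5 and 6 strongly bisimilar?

Compute ~ classes (split until stable):
  round 0: {{0,1,2,3,4,5,6,7}}
  round 1: {{0},{1},{2},{3},{4},{5,6},{7}}
Fixed point at round 2; 7 class(es).
class of 5: {5,6}; class of 6: {5,6}

Answer: BISIMILAR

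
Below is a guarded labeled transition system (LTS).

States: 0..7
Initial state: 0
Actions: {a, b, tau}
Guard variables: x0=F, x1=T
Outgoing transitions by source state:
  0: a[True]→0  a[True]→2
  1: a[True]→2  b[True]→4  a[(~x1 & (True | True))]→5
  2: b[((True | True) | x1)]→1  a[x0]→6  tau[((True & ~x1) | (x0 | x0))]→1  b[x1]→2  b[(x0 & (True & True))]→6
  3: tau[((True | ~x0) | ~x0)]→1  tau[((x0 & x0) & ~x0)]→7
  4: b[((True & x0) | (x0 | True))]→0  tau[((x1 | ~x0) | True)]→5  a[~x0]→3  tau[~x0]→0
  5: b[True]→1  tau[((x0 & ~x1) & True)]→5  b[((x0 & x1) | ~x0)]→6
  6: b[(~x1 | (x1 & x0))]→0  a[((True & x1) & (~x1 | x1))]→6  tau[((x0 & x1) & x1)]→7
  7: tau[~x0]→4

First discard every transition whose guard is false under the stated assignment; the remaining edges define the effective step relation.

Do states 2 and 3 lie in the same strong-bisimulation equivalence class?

Answer: NOT BISIMILAR

Analysis:
Bisimulation quotient by refinement:
  P[0] = {{0,1,2,3,4,5,6,7}}
  P[1] = {{0,6},{1},{2,5},{3,7},{4}}
  P[2] = {{0},{1},{2},{3},{4},{5},{6},{7}}
8 equivalence class(es) (converged in 3)
class of 2: {2}; class of 3: {3}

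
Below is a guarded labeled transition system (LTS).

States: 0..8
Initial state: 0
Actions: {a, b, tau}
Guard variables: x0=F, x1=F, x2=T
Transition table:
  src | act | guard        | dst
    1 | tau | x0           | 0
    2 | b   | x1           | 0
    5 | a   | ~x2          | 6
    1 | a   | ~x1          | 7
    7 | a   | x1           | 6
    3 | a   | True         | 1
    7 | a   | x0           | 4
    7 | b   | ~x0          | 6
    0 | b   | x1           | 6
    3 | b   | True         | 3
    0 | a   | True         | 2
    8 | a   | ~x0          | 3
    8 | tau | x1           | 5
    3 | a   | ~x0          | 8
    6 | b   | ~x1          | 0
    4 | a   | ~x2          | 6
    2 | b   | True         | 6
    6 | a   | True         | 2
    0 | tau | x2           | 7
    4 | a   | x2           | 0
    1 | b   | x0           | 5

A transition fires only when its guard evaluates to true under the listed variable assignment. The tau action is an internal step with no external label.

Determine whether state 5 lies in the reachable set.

Guard filter leaves 12 enabled edge(s).
depth 0: {0}
depth 1: {2,7}  now seen {0,2,7}
depth 2: {6}  now seen {0,2,6,7}
R = {0,2,6,7}

Answer: UNREACHABLE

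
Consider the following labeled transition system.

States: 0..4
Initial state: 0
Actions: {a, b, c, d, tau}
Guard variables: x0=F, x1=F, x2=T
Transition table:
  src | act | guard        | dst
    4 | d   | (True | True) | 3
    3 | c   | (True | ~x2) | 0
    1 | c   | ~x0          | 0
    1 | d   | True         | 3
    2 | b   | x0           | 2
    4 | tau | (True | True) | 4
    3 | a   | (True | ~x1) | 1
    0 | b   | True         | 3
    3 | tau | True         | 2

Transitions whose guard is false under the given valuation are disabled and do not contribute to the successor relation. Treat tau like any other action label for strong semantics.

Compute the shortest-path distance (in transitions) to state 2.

Answer: 2

Trace:
Breadth-first toward 2:
  Layer 0: {0}
  Layer 1: {3}
  Layer 2: {1,2}
depth(2)=2, e.g. b·tau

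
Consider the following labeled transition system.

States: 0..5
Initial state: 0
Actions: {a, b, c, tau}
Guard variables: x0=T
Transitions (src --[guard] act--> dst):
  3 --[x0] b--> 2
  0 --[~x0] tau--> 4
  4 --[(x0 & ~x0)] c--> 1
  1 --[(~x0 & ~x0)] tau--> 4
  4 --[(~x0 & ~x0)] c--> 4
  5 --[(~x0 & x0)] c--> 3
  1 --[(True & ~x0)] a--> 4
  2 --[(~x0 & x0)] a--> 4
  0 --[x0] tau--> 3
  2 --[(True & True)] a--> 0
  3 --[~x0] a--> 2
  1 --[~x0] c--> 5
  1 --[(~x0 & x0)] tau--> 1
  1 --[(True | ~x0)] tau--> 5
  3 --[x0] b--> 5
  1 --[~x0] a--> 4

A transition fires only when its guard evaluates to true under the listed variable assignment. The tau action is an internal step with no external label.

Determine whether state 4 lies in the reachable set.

Guard filter leaves 5 enabled edge(s).
L0 = {0}
L1 = {3}  now seen {0,3}
L2 = {2,5}  now seen {0,2,3,5}
Reachable = {0,2,3,5}

Answer: UNREACHABLE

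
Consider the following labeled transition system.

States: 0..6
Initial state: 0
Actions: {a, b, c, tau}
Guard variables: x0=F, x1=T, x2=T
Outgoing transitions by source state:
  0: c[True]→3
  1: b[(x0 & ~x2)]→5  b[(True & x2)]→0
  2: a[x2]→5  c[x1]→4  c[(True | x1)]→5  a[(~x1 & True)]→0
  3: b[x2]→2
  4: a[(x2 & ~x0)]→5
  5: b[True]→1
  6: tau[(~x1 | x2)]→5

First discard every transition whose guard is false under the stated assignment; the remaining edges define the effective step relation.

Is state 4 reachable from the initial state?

After dropping false guards: 9 live edges.
Layer 0: {0}
Layer 1: {3}  now seen {0,3}
Layer 2: {2}  now seen {0,2,3}
Layer 3: {4,5}  now seen {0,2,3,4,5}
Layer 4: {1}  now seen {0,1,2,3,4,5}
R = {0,1,2,3,4,5}
witness 4: c·b·c

Answer: REACHABLE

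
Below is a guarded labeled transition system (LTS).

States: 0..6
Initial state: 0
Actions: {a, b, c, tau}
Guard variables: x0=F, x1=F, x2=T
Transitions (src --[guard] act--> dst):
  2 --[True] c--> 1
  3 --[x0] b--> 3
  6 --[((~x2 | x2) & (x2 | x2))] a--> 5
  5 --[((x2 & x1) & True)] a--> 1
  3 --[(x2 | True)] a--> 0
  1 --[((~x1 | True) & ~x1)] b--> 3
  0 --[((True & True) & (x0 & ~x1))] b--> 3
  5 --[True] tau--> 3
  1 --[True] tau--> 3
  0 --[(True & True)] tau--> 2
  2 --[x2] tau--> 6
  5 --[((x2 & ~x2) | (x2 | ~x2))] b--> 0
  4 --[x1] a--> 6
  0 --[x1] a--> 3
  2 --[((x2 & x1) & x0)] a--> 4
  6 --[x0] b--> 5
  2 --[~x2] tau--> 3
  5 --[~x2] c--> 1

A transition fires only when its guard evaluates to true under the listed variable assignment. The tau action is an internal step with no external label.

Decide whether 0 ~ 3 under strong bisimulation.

Refine partition for ~:
  π0 = {{0,1,2,3,4,5,6}}
  π1 = {{0},{1,5},{2},{3,6},{4}}
  π2 = {{0},{1},{2},{3},{4},{5},{6}}
7 equivalence class(es) (converged in 3)
0∈{0}, 3∈{3}

Answer: NOT BISIMILAR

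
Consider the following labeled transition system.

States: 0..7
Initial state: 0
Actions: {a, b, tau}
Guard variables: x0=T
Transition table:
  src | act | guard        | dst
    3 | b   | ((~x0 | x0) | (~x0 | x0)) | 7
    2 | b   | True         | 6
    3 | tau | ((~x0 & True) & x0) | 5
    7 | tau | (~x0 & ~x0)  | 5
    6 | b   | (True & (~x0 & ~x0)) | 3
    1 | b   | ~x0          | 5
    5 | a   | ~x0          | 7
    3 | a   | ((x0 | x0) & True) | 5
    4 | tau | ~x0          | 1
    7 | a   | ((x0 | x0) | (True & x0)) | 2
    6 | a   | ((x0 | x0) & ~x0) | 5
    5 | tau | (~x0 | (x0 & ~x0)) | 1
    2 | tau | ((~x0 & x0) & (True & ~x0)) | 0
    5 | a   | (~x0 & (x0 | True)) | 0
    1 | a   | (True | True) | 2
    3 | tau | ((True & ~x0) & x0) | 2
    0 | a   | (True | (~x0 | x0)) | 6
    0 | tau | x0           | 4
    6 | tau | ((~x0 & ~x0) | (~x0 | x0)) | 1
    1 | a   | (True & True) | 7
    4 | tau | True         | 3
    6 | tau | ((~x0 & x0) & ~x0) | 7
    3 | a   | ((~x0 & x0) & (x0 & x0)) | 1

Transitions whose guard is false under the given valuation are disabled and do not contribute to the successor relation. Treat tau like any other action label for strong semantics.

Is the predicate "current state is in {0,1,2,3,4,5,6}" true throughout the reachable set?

Answer: INVARIANT VIOLATED at state 7

Trace:
Inv-set: {0,1,2,3,4,5,6}
Reachable = {0,1,2,3,4,5,6,7}
  0: ✓
  1: ✓
  2: ✓
  3: ✓
  4: ✓
  5: ✓
  6: ✓
  7: VIOLATES
reach 7 via a·tau·a — violates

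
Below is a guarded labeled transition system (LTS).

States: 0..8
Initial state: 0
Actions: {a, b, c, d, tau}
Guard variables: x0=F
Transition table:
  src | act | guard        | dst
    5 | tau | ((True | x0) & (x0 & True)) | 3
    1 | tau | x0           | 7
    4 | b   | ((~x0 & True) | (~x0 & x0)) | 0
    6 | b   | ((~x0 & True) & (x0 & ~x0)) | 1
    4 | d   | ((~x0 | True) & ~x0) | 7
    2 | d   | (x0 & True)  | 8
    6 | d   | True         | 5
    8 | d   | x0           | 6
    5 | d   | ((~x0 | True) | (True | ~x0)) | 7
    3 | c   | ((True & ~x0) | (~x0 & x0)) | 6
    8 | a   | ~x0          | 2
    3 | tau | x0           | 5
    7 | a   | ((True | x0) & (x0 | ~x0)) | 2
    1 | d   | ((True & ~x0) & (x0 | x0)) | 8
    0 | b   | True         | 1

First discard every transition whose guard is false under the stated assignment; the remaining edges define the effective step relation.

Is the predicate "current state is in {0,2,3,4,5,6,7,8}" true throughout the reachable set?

Allowed set {0,2,3,4,5,6,7,8}
Reach set: {0,1}
  0: ✓
  1: VIOLATES
counterexample path to 1: b

Answer: INVARIANT VIOLATED at state 1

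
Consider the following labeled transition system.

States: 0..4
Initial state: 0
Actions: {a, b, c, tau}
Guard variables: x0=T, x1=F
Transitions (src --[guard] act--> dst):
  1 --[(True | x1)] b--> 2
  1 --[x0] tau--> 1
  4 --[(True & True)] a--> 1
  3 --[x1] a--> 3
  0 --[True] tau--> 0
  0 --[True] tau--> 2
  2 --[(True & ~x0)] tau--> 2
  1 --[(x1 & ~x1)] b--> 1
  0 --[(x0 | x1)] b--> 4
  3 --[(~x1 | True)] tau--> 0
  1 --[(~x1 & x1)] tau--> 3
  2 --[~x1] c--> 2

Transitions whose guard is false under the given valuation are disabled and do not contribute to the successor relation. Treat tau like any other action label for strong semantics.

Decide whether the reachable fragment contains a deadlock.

Reachable = {0,1,2,4}
  0: b→4  tau→0  tau→2  [deg 3]
  1: b→2  tau→1  [deg 2]
  2: c→2  [deg 1]
  4: a→1  [deg 1]

Answer: DEADLOCK-FREE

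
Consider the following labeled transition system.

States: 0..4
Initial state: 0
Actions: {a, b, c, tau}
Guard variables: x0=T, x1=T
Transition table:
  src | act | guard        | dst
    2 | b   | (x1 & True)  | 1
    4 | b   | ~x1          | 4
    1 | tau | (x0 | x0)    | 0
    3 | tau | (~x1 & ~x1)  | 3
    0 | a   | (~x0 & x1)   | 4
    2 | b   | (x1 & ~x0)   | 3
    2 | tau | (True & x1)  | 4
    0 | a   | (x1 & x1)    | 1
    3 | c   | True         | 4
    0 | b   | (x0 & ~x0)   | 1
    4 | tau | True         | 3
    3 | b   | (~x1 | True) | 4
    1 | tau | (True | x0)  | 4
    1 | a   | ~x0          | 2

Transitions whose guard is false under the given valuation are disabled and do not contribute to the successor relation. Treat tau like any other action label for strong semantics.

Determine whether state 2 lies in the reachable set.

After dropping false guards: 8 live edges.
Layer 0: {0}
Layer 1: {1}  now seen {0,1}
Layer 2: {4}  now seen {0,1,4}
Layer 3: {3}  now seen {0,1,3,4}
Reach set: {0,1,3,4}

Answer: UNREACHABLE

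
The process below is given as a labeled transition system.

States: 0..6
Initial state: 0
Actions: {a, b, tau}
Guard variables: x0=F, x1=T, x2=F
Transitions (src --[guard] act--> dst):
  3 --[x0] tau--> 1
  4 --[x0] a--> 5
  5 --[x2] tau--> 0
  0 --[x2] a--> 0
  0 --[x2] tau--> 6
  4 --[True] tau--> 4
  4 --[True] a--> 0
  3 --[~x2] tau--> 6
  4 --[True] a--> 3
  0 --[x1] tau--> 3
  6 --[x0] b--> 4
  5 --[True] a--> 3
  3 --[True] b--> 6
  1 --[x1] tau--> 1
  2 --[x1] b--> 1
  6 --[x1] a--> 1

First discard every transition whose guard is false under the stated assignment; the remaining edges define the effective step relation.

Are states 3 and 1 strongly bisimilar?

Answer: NOT BISIMILAR

Analysis:
Refine partition for ~:
  round 0: {{0,1,2,3,4,5,6}}
  round 1: {{0,1},{2},{3},{4},{5,6}}
  round 2: {{0},{1},{2},{3},{4},{5},{6}}
stable after 3 split(s): 7 block(s)
3∈{3}, 1∈{1}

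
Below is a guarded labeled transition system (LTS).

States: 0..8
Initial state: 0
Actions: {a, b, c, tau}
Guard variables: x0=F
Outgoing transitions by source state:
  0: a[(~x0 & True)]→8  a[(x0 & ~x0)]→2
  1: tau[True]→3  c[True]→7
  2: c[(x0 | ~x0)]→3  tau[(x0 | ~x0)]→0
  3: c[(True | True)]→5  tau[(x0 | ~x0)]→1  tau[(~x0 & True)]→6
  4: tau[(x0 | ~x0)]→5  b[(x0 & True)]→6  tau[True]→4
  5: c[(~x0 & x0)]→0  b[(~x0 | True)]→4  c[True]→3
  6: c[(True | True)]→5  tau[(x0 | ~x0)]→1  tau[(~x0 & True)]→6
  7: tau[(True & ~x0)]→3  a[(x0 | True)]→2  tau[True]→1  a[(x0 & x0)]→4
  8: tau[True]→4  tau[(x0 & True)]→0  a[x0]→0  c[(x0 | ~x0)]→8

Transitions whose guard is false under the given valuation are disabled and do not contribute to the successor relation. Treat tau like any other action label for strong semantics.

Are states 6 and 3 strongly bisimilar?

Compute ~ classes (split until stable):
  π0 = {{0,1,2,3,4,5,6,7,8}}
  π1 = {{0},{1,2,3,6,8},{4},{5},{7}}
  π2 = {{0},{1},{2},{3,6},{4},{5},{7},{8}}
8 equivalence class(es) (converged in 3)
class of 6: {3,6}; class of 3: {3,6}

Answer: BISIMILAR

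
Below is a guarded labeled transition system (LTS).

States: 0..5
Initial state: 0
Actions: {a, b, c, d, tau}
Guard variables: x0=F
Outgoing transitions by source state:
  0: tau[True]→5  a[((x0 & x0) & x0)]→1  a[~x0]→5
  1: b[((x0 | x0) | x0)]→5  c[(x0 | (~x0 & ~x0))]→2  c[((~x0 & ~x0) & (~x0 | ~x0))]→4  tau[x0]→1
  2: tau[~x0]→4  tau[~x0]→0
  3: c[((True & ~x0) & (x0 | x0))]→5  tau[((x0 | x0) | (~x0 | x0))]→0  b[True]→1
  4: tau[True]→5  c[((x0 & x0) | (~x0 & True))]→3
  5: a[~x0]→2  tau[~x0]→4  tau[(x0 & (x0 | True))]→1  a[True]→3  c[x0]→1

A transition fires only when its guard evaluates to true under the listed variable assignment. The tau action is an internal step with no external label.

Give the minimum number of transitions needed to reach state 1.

Answer: 3

Working:
BFS to 1:
  L0 = {0}
  L1 = {5}
  L2 = {2,3,4}
  L3 = {1}
1 enters at depth 3; path a·a·b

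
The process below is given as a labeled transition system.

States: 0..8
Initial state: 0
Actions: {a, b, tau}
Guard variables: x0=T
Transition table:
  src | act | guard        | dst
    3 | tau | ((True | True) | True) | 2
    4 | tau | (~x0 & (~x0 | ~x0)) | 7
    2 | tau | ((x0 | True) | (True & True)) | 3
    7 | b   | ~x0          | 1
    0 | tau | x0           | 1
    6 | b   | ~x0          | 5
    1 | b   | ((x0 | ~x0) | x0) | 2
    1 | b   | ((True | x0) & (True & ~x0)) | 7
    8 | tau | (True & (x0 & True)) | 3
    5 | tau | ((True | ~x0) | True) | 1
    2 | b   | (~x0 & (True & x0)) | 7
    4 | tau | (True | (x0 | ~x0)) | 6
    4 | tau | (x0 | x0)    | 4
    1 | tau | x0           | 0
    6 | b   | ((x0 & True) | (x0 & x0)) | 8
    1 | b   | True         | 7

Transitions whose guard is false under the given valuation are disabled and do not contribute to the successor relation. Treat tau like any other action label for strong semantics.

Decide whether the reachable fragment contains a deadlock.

Answer: DEADLOCK at state 7

Analysis:
Reach set: {0,1,2,3,7}
  0: tau→1  [1 out]
  1: b→2  b→7  tau→0  [3 out]
  2: tau→3  [1 out]
  3: tau→2  [1 out]
  7: ∅  [STUCK]
witness 7: tau·b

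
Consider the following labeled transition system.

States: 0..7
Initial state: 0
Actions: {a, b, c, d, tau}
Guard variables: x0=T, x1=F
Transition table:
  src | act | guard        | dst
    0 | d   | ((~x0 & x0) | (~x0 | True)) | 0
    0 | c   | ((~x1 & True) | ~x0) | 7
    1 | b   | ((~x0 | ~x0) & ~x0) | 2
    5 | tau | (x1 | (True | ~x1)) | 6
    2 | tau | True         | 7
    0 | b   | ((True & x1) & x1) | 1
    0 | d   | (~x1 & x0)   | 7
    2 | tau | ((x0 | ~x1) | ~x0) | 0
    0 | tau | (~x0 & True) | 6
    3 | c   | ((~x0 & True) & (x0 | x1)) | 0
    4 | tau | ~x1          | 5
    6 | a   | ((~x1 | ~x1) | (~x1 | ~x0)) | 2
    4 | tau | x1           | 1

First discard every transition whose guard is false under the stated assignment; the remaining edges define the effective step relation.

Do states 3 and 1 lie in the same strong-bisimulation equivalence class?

Bisimulation quotient by refinement:
  round 0: {{0,1,2,3,4,5,6,7}}
  round 1: {{0},{1,3,7},{2,4,5},{6}}
  round 2: {{0},{1,3,7},{2},{4},{5},{6}}
Fixed point at round 3; 6 class(es).
class of 3: {1,3,7}; class of 1: {1,3,7}

Answer: BISIMILAR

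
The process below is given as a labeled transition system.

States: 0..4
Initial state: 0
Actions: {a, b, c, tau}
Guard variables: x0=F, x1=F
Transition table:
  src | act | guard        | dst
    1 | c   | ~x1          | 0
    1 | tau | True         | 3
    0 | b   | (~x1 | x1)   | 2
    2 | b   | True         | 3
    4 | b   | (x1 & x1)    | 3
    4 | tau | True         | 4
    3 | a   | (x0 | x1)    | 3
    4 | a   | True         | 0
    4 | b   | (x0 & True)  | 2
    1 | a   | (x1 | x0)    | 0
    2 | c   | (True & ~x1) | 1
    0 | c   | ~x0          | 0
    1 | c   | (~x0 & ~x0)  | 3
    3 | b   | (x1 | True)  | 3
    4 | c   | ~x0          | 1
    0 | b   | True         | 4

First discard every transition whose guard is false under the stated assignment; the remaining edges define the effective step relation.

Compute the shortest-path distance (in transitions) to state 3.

Layered search for 3:
  Layer 0: {0}
  Layer 1: {2,4}
  Layer 2: {1,3}
3 enters at depth 2; path b·b

Answer: 2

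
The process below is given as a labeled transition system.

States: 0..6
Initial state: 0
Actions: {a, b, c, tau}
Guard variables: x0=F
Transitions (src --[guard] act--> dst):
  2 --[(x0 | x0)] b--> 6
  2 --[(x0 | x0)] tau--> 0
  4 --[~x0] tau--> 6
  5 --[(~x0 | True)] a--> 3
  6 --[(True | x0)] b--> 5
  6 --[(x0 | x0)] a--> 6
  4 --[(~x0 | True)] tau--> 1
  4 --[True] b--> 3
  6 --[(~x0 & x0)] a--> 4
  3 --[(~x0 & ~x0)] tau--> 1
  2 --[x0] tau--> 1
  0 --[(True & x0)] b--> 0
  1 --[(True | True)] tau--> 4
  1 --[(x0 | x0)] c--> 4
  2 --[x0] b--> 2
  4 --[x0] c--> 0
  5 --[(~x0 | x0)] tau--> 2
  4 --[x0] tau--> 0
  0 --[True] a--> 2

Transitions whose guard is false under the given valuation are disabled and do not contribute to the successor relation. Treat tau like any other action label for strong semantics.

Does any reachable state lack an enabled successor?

Reachable = {0,2}
  0: a→2  [1 exit(s)]
  2: ∅  [no exit]
trace reaching 2: a

Answer: DEADLOCK at state 2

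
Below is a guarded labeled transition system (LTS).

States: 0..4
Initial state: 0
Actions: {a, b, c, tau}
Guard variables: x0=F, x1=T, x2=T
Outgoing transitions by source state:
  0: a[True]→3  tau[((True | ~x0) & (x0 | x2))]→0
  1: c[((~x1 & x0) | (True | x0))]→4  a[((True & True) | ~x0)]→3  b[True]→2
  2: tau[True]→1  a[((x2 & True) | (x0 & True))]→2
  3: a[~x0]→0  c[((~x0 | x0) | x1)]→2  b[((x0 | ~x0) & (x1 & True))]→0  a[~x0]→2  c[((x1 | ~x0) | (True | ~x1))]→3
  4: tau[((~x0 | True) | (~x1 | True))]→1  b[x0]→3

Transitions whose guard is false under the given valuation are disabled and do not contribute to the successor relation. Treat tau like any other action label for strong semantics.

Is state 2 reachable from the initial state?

Answer: REACHABLE

Trace:
After dropping false guards: 13 live edges.
L0 = {0}
L1 = {3}  cumulative {0,3}
L2 = {2}  cumulative {0,2,3}
L3 = {1}  cumulative {0,1,2,3}
L4 = {4}  cumulative {0,1,2,3,4}
Reachable = {0,1,2,3,4}
Path to 2: a·a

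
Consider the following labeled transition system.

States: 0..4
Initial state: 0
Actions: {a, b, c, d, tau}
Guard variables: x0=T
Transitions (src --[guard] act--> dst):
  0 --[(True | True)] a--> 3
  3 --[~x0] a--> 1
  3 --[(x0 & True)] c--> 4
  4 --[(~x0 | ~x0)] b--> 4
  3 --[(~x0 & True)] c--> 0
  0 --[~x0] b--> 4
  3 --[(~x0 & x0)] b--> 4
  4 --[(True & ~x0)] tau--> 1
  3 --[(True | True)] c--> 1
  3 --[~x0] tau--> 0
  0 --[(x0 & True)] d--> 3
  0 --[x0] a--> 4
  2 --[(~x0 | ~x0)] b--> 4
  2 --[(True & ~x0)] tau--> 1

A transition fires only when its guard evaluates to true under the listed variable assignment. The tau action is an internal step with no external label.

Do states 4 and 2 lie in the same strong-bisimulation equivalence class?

Answer: BISIMILAR

Trace:
Refine partition for ~:
  P[0] = {{0,1,2,3,4}}
  P[1] = {{0},{1,2,4},{3}}
3 equivalence class(es) (converged in 2)
4∈{1,2,4}, 2∈{1,2,4}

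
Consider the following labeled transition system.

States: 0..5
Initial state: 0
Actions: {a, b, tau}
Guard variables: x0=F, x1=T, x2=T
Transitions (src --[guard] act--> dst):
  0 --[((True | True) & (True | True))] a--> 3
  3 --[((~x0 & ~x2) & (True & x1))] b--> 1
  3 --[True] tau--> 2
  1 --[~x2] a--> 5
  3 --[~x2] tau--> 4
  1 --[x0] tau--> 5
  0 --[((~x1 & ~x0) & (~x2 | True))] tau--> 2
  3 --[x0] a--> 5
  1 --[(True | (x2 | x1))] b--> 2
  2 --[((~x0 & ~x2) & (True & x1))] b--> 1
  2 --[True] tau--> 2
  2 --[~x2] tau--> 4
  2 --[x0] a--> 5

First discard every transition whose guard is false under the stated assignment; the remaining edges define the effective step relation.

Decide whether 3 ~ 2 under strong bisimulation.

Answer: BISIMILAR

Working:
Compute ~ classes (split until stable):
  π0 = {{0,1,2,3,4,5}}
  π1 = {{0},{1},{2,3},{4,5}}
4 equivalence class(es) (converged in 2)
class of 3: {2,3}; class of 2: {2,3}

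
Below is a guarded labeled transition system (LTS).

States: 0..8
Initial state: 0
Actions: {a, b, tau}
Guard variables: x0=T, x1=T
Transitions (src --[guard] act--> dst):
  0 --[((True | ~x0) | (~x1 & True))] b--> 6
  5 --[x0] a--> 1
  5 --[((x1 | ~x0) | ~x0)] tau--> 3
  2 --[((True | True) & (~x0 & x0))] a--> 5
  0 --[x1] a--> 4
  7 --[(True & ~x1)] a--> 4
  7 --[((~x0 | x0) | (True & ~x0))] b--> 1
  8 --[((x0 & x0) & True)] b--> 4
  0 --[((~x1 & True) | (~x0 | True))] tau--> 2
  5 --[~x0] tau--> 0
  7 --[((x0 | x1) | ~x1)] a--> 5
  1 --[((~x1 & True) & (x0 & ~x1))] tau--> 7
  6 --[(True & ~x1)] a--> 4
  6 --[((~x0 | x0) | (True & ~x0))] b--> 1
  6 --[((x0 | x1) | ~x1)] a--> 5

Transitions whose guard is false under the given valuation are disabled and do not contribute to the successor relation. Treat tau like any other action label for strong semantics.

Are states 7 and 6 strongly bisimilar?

Answer: BISIMILAR

Working:
Compute ~ classes (split until stable):
  π0 = {{0,1,2,3,4,5,6,7,8}}
  π1 = {{0},{1,2,3,4},{5},{6,7},{8}}
Fixed point at round 2; 5 class(es).
class of 7: {6,7}; class of 6: {6,7}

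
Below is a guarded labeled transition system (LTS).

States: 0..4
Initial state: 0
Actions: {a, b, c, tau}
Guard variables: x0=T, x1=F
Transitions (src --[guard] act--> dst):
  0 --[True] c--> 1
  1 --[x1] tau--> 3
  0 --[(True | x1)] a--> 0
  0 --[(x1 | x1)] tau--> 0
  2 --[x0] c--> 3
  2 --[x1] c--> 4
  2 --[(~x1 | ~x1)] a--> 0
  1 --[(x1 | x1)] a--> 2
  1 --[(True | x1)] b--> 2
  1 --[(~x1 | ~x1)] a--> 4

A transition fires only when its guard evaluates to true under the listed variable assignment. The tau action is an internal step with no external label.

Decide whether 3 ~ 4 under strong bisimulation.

Answer: BISIMILAR

Working:
Refine partition for ~:
  round 0: {{0,1,2,3,4}}
  round 1: {{0,2},{1},{3,4}}
  round 2: {{0},{1},{2},{3,4}}
stable after 3 split(s): 4 block(s)
class of 3: {3,4}; class of 4: {3,4}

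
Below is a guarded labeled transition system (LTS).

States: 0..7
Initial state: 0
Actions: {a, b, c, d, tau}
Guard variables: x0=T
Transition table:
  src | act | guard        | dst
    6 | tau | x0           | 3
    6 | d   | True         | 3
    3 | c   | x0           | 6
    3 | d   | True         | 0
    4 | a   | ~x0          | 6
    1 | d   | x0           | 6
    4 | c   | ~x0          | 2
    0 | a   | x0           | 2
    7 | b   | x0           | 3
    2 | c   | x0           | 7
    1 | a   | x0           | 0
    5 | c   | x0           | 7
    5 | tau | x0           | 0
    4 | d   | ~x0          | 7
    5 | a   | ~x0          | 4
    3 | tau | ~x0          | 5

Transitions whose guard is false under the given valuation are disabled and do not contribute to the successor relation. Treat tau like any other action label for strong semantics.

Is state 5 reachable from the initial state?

Answer: UNREACHABLE

Analysis:
After dropping false guards: 11 live edges.
depth 0: {0}
depth 1: {2}  total {0,2}
depth 2: {7}  total {0,2,7}
depth 3: {3}  total {0,2,3,7}
depth 4: {6}  total {0,2,3,6,7}
R = {0,2,3,6,7}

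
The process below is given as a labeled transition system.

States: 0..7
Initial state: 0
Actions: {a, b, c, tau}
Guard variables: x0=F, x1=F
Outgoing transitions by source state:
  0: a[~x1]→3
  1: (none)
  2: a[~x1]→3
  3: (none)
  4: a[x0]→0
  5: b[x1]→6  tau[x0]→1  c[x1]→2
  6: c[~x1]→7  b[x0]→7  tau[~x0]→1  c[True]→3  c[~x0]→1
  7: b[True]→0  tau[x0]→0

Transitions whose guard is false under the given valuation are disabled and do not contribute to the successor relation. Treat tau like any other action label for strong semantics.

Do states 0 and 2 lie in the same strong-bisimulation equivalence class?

Answer: BISIMILAR

Trace:
Compute ~ classes (split until stable):
  round 0: {{0,1,2,3,4,5,6,7}}
  round 1: {{0,2},{1,3,4,5},{6},{7}}
4 equivalence class(es) (converged in 2)
class of 0: {0,2}; class of 2: {0,2}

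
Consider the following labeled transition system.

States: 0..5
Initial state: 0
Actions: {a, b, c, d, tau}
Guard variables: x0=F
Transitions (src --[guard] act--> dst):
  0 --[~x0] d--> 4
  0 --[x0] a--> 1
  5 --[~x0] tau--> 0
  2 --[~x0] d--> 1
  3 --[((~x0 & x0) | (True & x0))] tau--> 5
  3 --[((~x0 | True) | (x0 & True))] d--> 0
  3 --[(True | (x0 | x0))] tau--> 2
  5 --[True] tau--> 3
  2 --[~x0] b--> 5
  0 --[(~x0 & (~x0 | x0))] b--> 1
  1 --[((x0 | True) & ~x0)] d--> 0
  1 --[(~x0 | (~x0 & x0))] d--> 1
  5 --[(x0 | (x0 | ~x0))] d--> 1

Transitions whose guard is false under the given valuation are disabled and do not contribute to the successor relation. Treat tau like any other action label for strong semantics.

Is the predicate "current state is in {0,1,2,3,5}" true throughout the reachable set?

Inv-set: {0,1,2,3,5}
Reach set: {0,1,4}
  0: ✓
  1: ✓
  4: outside
witness against invariant: d → 4

Answer: INVARIANT VIOLATED at state 4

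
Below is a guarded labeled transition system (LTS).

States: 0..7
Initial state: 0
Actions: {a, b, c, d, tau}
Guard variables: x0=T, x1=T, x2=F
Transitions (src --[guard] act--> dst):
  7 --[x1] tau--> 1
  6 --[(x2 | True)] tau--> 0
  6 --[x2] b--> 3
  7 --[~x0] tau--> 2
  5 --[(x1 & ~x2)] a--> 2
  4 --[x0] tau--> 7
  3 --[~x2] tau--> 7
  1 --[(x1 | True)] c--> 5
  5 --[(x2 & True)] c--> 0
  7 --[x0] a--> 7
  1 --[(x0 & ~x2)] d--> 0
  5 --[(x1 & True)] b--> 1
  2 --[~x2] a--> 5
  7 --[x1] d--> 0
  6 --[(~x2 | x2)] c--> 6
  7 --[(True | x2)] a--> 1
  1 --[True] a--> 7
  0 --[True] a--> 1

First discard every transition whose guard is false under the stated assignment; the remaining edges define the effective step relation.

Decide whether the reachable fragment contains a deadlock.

Answer: DEADLOCK-FREE

Trace:
R = {0,1,2,5,7}
  0: a→1  [deg 1]
  1: a→7  c→5  d→0  [deg 3]
  2: a→5  [deg 1]
  5: a→2  b→1  [deg 2]
  7: a→1  a→7  d→0  tau→1  [deg 4]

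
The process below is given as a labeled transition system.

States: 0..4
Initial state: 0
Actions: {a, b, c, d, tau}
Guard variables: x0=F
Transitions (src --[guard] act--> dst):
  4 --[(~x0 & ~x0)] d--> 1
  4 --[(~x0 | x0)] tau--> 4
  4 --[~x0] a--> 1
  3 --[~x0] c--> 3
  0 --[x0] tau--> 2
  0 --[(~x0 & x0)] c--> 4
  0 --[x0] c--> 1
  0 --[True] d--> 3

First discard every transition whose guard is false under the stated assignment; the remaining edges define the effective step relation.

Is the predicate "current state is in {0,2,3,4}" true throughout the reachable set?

Answer: INVARIANT HOLDS

Analysis:
Allowed set {0,2,3,4}
R = {0,3}
  0: ok
  3: ok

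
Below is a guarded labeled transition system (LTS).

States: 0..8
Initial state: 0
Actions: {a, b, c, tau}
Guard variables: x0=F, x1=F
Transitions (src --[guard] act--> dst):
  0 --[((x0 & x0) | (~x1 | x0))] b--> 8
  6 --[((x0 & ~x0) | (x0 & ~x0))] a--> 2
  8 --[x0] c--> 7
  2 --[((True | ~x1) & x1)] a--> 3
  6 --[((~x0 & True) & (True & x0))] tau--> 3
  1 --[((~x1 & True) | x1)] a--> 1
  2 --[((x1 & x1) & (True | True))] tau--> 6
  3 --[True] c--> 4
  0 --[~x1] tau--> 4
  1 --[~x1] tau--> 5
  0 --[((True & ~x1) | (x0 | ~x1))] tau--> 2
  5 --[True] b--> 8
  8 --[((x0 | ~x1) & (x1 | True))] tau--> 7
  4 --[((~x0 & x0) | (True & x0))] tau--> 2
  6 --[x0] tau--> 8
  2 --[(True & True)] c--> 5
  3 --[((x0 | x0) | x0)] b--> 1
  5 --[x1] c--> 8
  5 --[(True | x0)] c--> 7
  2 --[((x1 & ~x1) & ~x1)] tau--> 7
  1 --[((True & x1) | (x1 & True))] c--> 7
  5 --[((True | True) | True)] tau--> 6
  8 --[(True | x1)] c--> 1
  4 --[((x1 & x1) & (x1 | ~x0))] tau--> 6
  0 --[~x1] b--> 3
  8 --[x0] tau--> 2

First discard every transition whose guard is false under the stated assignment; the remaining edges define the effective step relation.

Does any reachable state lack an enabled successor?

Reach set: {0,1,2,3,4,5,6,7,8}
  0: b→3  b→8  tau→2  tau→4  [4 exit(s)]
  1: a→1  tau→5  [2 exit(s)]
  2: c→5  [1 exit(s)]
  3: c→4  [1 exit(s)]
  4: ∅  [STUCK]
  5: b→8  c→7  tau→6  [3 exit(s)]
  6: ∅  [STUCK]
  7: ∅  [STUCK]
  8: c→1  tau→7  [2 exit(s)]
witness 4: tau

Answer: DEADLOCK at state 4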